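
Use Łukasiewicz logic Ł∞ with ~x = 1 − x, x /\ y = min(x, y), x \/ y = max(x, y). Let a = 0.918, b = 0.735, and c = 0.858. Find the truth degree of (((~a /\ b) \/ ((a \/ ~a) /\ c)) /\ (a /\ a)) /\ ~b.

~a = 1 − 0.918 = 0.082
~a /\ b = min(0.082, 0.735) = 0.082
a \/ ~a = max(0.918, 0.082) = 0.918
(a \/ ~a) /\ c = min(0.918, 0.858) = 0.858
(~a /\ b) \/ ((a \/ ~a) /\ c) = max(0.082, 0.858) = 0.858
a /\ a = min(0.918, 0.918) = 0.918
((~a /\ b) \/ ((a \/ ~a) /\ c)) /\ (a /\ a) = min(0.858, 0.918) = 0.858
~b = 1 − 0.735 = 0.265
(((~a /\ b) \/ ((a \/ ~a) /\ c)) /\ (a /\ a)) /\ ~b = min(0.858, 0.265) = 0.265

0.265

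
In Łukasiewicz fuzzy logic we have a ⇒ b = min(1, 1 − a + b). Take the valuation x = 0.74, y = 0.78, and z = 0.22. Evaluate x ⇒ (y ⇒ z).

0.70

y ⇒ z = min(1, 1 − 0.78 + 0.22) = min(1, 0.44) = 0.44
x ⇒ (y ⇒ z) = min(1, 1 − 0.74 + 0.44) = min(1, 0.70) = 0.70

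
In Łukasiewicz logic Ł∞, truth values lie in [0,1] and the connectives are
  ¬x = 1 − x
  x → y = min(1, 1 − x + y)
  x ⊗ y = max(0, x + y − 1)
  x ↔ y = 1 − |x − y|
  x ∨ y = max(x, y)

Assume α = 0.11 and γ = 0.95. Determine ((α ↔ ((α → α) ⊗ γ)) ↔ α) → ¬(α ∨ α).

α → α = min(1, 1 − 0.11 + 0.11) = min(1, 1.00) = 1.00
(α → α) ⊗ γ = max(0, 1.00 + 0.95 − 1) = max(0, 0.95) = 0.95
α ↔ ((α → α) ⊗ γ) = 1 − |0.11 − 0.95| = 1 − 0.84 = 0.16
(α ↔ ((α → α) ⊗ γ)) ↔ α = 1 − |0.16 − 0.11| = 1 − 0.05 = 0.95
α ∨ α = max(0.11, 0.11) = 0.11
¬(α ∨ α) = 1 − 0.11 = 0.89
((α ↔ ((α → α) ⊗ γ)) ↔ α) → ¬(α ∨ α) = min(1, 1 − 0.95 + 0.89) = min(1, 0.94) = 0.94

0.94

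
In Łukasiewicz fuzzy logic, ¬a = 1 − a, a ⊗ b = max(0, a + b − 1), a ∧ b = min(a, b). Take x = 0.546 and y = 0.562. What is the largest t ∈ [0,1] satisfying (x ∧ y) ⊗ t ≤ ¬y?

0.892

x ∧ y = min(0.546, 0.562) = 0.546
So the left factor is x ∧ y = 0.546.
¬y = 1 − 0.562 = 0.438
So the right-hand bound is ¬y = 0.438.
The residuum of the Łukasiewicz t-norm gives the supremum: min(1, 1 − 0.546 + 0.438).
1 − 0.546 + 0.438 = 0.892, so t = min(1, 0.892) = 0.892.
Check: 0.546 ⊗ 0.892 = max(0, 0.438) = 0.438 ≤ 0.438.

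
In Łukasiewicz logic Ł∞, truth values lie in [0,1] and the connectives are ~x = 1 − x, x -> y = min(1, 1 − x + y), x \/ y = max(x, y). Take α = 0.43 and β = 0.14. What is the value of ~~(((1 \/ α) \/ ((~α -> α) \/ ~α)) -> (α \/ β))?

0.43

1 \/ α = max(1.00, 0.43) = 1.00
~α = 1 − 0.43 = 0.57
~α -> α = min(1, 1 − 0.57 + 0.43) = min(1, 0.86) = 0.86
(~α -> α) \/ ~α = max(0.86, 0.57) = 0.86
(1 \/ α) \/ ((~α -> α) \/ ~α) = max(1.00, 0.86) = 1.00
α \/ β = max(0.43, 0.14) = 0.43
((1 \/ α) \/ ((~α -> α) \/ ~α)) -> (α \/ β) = min(1, 1 − 1.00 + 0.43) = min(1, 0.43) = 0.43
~(((1 \/ α) \/ ((~α -> α) \/ ~α)) -> (α \/ β)) = 1 − 0.43 = 0.57
~~(((1 \/ α) \/ ((~α -> α) \/ ~α)) -> (α \/ β)) = 1 − 0.57 = 0.43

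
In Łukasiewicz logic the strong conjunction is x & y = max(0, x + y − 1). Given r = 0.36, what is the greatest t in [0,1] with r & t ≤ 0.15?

The residuum of the Łukasiewicz t-norm gives the supremum: min(1, 1 − 0.36 + 0.15).
1 − 0.36 + 0.15 = 0.79, so t = min(1, 0.79) = 0.79.
Check: 0.36 & 0.79 = max(0, 0.15) = 0.15 ≤ 0.15.

0.79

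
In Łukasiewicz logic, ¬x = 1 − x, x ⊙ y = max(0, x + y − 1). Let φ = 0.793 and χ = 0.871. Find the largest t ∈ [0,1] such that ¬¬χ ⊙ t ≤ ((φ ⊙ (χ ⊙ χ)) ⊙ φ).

0.457

¬χ = 1 − 0.871 = 0.129
¬¬χ = 1 − 0.129 = 0.871
So the left factor is ¬¬χ = 0.871.
χ ⊙ χ = max(0, 0.871 + 0.871 − 1) = max(0, 0.742) = 0.742
φ ⊙ (χ ⊙ χ) = max(0, 0.793 + 0.742 − 1) = max(0, 0.535) = 0.535
(φ ⊙ (χ ⊙ χ)) ⊙ φ = max(0, 0.535 + 0.793 − 1) = max(0, 0.328) = 0.328
So the right-hand bound is (φ ⊙ (χ ⊙ χ)) ⊙ φ = 0.328.
The residuum of the Łukasiewicz t-norm gives the supremum: min(1, 1 − 0.871 + 0.328).
1 − 0.871 + 0.328 = 0.457, so t = min(1, 0.457) = 0.457.
Check: 0.871 ⊙ 0.457 = max(0, 0.328) = 0.328 ≤ 0.328.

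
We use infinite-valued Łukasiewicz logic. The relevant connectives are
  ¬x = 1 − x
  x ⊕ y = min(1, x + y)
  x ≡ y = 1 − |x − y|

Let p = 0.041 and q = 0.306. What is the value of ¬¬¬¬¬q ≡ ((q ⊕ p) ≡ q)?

0.735

¬q = 1 − 0.306 = 0.694
¬¬q = 1 − 0.694 = 0.306
¬¬¬q = 1 − 0.306 = 0.694
¬¬¬¬q = 1 − 0.694 = 0.306
¬¬¬¬¬q = 1 − 0.306 = 0.694
q ⊕ p = min(1, 0.306 + 0.041) = min(1, 0.347) = 0.347
(q ⊕ p) ≡ q = 1 − |0.347 − 0.306| = 1 − 0.041 = 0.959
¬¬¬¬¬q ≡ ((q ⊕ p) ≡ q) = 1 − |0.694 − 0.959| = 1 − 0.265 = 0.735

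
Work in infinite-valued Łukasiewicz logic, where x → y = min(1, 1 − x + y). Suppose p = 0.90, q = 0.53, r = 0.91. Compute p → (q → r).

1.00

q → r = min(1, 1 − 0.53 + 0.91) = min(1, 1.38) = 1.00
p → (q → r) = min(1, 1 − 0.90 + 1.00) = min(1, 1.10) = 1.00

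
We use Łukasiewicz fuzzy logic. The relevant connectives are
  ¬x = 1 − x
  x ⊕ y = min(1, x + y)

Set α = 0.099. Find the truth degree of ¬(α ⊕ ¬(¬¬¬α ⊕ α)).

0.901

¬α = 1 − 0.099 = 0.901
¬¬α = 1 − 0.901 = 0.099
¬¬¬α = 1 − 0.099 = 0.901
¬¬¬α ⊕ α = min(1, 0.901 + 0.099) = min(1, 1.000) = 1.000
¬(¬¬¬α ⊕ α) = 1 − 1.000 = 0.000
α ⊕ ¬(¬¬¬α ⊕ α) = min(1, 0.099 + 0.000) = min(1, 0.099) = 0.099
¬(α ⊕ ¬(¬¬¬α ⊕ α)) = 1 − 0.099 = 0.901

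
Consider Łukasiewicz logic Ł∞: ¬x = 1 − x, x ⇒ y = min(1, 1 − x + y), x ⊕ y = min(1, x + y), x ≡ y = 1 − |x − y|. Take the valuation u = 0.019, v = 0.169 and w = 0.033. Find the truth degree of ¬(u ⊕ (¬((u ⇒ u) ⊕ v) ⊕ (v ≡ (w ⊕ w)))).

u ⇒ u = min(1, 1 − 0.019 + 0.019) = min(1, 1.000) = 1.000
(u ⇒ u) ⊕ v = min(1, 1.000 + 0.169) = min(1, 1.169) = 1.000
¬((u ⇒ u) ⊕ v) = 1 − 1.000 = 0.000
w ⊕ w = min(1, 0.033 + 0.033) = min(1, 0.066) = 0.066
v ≡ (w ⊕ w) = 1 − |0.169 − 0.066| = 1 − 0.103 = 0.897
¬((u ⇒ u) ⊕ v) ⊕ (v ≡ (w ⊕ w)) = min(1, 0.000 + 0.897) = min(1, 0.897) = 0.897
u ⊕ (¬((u ⇒ u) ⊕ v) ⊕ (v ≡ (w ⊕ w))) = min(1, 0.019 + 0.897) = min(1, 0.916) = 0.916
¬(u ⊕ (¬((u ⇒ u) ⊕ v) ⊕ (v ≡ (w ⊕ w)))) = 1 − 0.916 = 0.084

0.084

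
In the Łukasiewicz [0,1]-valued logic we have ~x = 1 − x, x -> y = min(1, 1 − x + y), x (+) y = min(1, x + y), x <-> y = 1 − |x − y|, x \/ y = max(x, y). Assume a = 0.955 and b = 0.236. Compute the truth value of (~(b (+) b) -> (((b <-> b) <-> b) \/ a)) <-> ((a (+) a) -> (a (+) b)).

1.000

b (+) b = min(1, 0.236 + 0.236) = min(1, 0.472) = 0.472
~(b (+) b) = 1 − 0.472 = 0.528
b <-> b = 1 − |0.236 − 0.236| = 1 − 0.000 = 1.000
(b <-> b) <-> b = 1 − |1.000 − 0.236| = 1 − 0.764 = 0.236
((b <-> b) <-> b) \/ a = max(0.236, 0.955) = 0.955
~(b (+) b) -> (((b <-> b) <-> b) \/ a) = min(1, 1 − 0.528 + 0.955) = min(1, 1.427) = 1.000
a (+) a = min(1, 0.955 + 0.955) = min(1, 1.910) = 1.000
a (+) b = min(1, 0.955 + 0.236) = min(1, 1.191) = 1.000
(a (+) a) -> (a (+) b) = min(1, 1 − 1.000 + 1.000) = min(1, 1.000) = 1.000
(~(b (+) b) -> (((b <-> b) <-> b) \/ a)) <-> ((a (+) a) -> (a (+) b)) = 1 − |1.000 − 1.000| = 1 − 0.000 = 1.000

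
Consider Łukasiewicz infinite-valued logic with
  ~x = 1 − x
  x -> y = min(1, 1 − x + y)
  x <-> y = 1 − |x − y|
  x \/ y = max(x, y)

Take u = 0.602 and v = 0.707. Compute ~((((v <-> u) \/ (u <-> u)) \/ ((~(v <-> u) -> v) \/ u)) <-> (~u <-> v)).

0.309

v <-> u = 1 − |0.707 − 0.602| = 1 − 0.105 = 0.895
u <-> u = 1 − |0.602 − 0.602| = 1 − 0.000 = 1.000
(v <-> u) \/ (u <-> u) = max(0.895, 1.000) = 1.000
~(v <-> u) = 1 − 0.895 = 0.105
~(v <-> u) -> v = min(1, 1 − 0.105 + 0.707) = min(1, 1.602) = 1.000
(~(v <-> u) -> v) \/ u = max(1.000, 0.602) = 1.000
((v <-> u) \/ (u <-> u)) \/ ((~(v <-> u) -> v) \/ u) = max(1.000, 1.000) = 1.000
~u = 1 − 0.602 = 0.398
~u <-> v = 1 − |0.398 − 0.707| = 1 − 0.309 = 0.691
(((v <-> u) \/ (u <-> u)) \/ ((~(v <-> u) -> v) \/ u)) <-> (~u <-> v) = 1 − |1.000 − 0.691| = 1 − 0.309 = 0.691
~((((v <-> u) \/ (u <-> u)) \/ ((~(v <-> u) -> v) \/ u)) <-> (~u <-> v)) = 1 − 0.691 = 0.309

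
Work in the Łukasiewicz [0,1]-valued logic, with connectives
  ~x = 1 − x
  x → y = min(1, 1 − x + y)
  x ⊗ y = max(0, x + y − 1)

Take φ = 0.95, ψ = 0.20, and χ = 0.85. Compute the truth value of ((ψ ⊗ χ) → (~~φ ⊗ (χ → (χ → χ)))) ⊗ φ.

ψ ⊗ χ = max(0, 0.20 + 0.85 − 1) = max(0, 0.05) = 0.05
~φ = 1 − 0.95 = 0.05
~~φ = 1 − 0.05 = 0.95
χ → χ = min(1, 1 − 0.85 + 0.85) = min(1, 1.00) = 1.00
χ → (χ → χ) = min(1, 1 − 0.85 + 1.00) = min(1, 1.15) = 1.00
~~φ ⊗ (χ → (χ → χ)) = max(0, 0.95 + 1.00 − 1) = max(0, 0.95) = 0.95
(ψ ⊗ χ) → (~~φ ⊗ (χ → (χ → χ))) = min(1, 1 − 0.05 + 0.95) = min(1, 1.90) = 1.00
((ψ ⊗ χ) → (~~φ ⊗ (χ → (χ → χ)))) ⊗ φ = max(0, 1.00 + 0.95 − 1) = max(0, 0.95) = 0.95

0.95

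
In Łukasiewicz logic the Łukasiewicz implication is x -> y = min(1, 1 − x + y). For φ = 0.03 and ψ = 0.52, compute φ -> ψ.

1.00

φ -> ψ = min(1, 1 − 0.03 + 0.52) = min(1, 1.49) = 1.00
For comparison, the Gödel implication (1 if x ≤ y else y) would give 1.00.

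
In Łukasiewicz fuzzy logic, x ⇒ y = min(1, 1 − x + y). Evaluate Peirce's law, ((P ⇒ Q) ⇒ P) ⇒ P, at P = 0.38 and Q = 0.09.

P ⇒ Q = min(1, 1 − 0.38 + 0.09) = min(1, 0.71) = 0.71
(P ⇒ Q) ⇒ P = min(1, 1 − 0.71 + 0.38) = min(1, 0.67) = 0.67
((P ⇒ Q) ⇒ P) ⇒ P = min(1, 1 − 0.67 + 0.38) = min(1, 0.71) = 0.71
(The value 0.71 < 1 shows this instance is not satisfied; not a Ł∞-tautology in general.)

0.71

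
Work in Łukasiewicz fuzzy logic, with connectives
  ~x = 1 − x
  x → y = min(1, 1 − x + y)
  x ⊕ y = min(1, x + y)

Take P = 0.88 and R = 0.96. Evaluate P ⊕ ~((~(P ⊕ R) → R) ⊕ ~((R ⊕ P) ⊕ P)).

P ⊕ R = min(1, 0.88 + 0.96) = min(1, 1.84) = 1.00
~(P ⊕ R) = 1 − 1.00 = 0.00
~(P ⊕ R) → R = min(1, 1 − 0.00 + 0.96) = min(1, 1.96) = 1.00
R ⊕ P = min(1, 0.96 + 0.88) = min(1, 1.84) = 1.00
(R ⊕ P) ⊕ P = min(1, 1.00 + 0.88) = min(1, 1.88) = 1.00
~((R ⊕ P) ⊕ P) = 1 − 1.00 = 0.00
(~(P ⊕ R) → R) ⊕ ~((R ⊕ P) ⊕ P) = min(1, 1.00 + 0.00) = min(1, 1.00) = 1.00
~((~(P ⊕ R) → R) ⊕ ~((R ⊕ P) ⊕ P)) = 1 − 1.00 = 0.00
P ⊕ ~((~(P ⊕ R) → R) ⊕ ~((R ⊕ P) ⊕ P)) = min(1, 0.88 + 0.00) = min(1, 0.88) = 0.88

0.88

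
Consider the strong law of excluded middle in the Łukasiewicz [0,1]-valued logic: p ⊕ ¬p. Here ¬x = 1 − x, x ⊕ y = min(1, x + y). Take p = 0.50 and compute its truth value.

1.00

¬p = 1 − 0.50 = 0.50
p ⊕ ¬p = min(1, 0.50 + 0.50) = min(1, 1.00) = 1.00
(As expected: always 1 in Ł∞ since a ⊕ (1−a) = 1.)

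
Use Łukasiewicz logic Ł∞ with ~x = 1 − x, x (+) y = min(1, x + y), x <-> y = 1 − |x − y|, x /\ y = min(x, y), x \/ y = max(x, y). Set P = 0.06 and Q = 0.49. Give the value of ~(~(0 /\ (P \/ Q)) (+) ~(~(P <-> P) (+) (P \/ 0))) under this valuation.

0.00

P \/ Q = max(0.06, 0.49) = 0.49
0 /\ (P \/ Q) = min(0.00, 0.49) = 0.00
~(0 /\ (P \/ Q)) = 1 − 0.00 = 1.00
P <-> P = 1 − |0.06 − 0.06| = 1 − 0.00 = 1.00
~(P <-> P) = 1 − 1.00 = 0.00
P \/ 0 = max(0.06, 0.00) = 0.06
~(P <-> P) (+) (P \/ 0) = min(1, 0.00 + 0.06) = min(1, 0.06) = 0.06
~(~(P <-> P) (+) (P \/ 0)) = 1 − 0.06 = 0.94
~(0 /\ (P \/ Q)) (+) ~(~(P <-> P) (+) (P \/ 0)) = min(1, 1.00 + 0.94) = min(1, 1.94) = 1.00
~(~(0 /\ (P \/ Q)) (+) ~(~(P <-> P) (+) (P \/ 0))) = 1 − 1.00 = 0.00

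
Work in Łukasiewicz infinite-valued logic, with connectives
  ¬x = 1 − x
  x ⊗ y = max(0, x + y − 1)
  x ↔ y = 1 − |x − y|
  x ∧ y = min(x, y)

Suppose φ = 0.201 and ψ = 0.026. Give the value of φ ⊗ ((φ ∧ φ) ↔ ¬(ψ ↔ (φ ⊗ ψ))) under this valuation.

φ ∧ φ = min(0.201, 0.201) = 0.201
φ ⊗ ψ = max(0, 0.201 + 0.026 − 1) = max(0, -0.773) = 0.000
ψ ↔ (φ ⊗ ψ) = 1 − |0.026 − 0.000| = 1 − 0.026 = 0.974
¬(ψ ↔ (φ ⊗ ψ)) = 1 − 0.974 = 0.026
(φ ∧ φ) ↔ ¬(ψ ↔ (φ ⊗ ψ)) = 1 − |0.201 − 0.026| = 1 − 0.175 = 0.825
φ ⊗ ((φ ∧ φ) ↔ ¬(ψ ↔ (φ ⊗ ψ))) = max(0, 0.201 + 0.825 − 1) = max(0, 0.026) = 0.026

0.026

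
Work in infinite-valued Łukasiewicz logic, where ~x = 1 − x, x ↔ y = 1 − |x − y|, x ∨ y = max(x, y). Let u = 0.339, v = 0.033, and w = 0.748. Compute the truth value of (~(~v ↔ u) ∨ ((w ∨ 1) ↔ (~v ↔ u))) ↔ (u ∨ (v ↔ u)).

~v = 1 − 0.033 = 0.967
~v ↔ u = 1 − |0.967 − 0.339| = 1 − 0.628 = 0.372
~(~v ↔ u) = 1 − 0.372 = 0.628
w ∨ 1 = max(0.748, 1.000) = 1.000
(w ∨ 1) ↔ (~v ↔ u) = 1 − |1.000 − 0.372| = 1 − 0.628 = 0.372
~(~v ↔ u) ∨ ((w ∨ 1) ↔ (~v ↔ u)) = max(0.628, 0.372) = 0.628
v ↔ u = 1 − |0.033 − 0.339| = 1 − 0.306 = 0.694
u ∨ (v ↔ u) = max(0.339, 0.694) = 0.694
(~(~v ↔ u) ∨ ((w ∨ 1) ↔ (~v ↔ u))) ↔ (u ∨ (v ↔ u)) = 1 − |0.628 − 0.694| = 1 − 0.066 = 0.934

0.934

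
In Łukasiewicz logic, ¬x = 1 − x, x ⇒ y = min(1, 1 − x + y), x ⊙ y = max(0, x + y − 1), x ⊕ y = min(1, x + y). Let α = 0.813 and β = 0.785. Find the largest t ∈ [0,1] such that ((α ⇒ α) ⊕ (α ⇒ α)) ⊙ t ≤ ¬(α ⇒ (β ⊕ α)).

0.000

α ⇒ α = min(1, 1 − 0.813 + 0.813) = min(1, 1.000) = 1.000
(α ⇒ α) ⊕ (α ⇒ α) = min(1, 1.000 + 1.000) = min(1, 2.000) = 1.000
So the left factor is (α ⇒ α) ⊕ (α ⇒ α) = 1.000.
β ⊕ α = min(1, 0.785 + 0.813) = min(1, 1.598) = 1.000
α ⇒ (β ⊕ α) = min(1, 1 − 0.813 + 1.000) = min(1, 1.187) = 1.000
¬(α ⇒ (β ⊕ α)) = 1 − 1.000 = 0.000
So the right-hand bound is ¬(α ⇒ (β ⊕ α)) = 0.000.
The residuum of the Łukasiewicz t-norm gives the supremum: min(1, 1 − 1.000 + 0.000).
1 − 1.000 + 0.000 = 0.000, so t = min(1, 0.000) = 0.000.
Check: 1.000 ⊙ 0.000 = max(0, 0.000) = 0.000 ≤ 0.000.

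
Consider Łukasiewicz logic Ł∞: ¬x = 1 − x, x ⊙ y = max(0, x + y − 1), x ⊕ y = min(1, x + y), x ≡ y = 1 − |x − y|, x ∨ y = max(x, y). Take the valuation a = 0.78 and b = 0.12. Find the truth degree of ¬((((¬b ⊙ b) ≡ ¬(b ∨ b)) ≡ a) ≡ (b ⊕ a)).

0.56

¬b = 1 − 0.12 = 0.88
¬b ⊙ b = max(0, 0.88 + 0.12 − 1) = max(0, 0.00) = 0.00
b ∨ b = max(0.12, 0.12) = 0.12
¬(b ∨ b) = 1 − 0.12 = 0.88
(¬b ⊙ b) ≡ ¬(b ∨ b) = 1 − |0.00 − 0.88| = 1 − 0.88 = 0.12
((¬b ⊙ b) ≡ ¬(b ∨ b)) ≡ a = 1 − |0.12 − 0.78| = 1 − 0.66 = 0.34
b ⊕ a = min(1, 0.12 + 0.78) = min(1, 0.90) = 0.90
(((¬b ⊙ b) ≡ ¬(b ∨ b)) ≡ a) ≡ (b ⊕ a) = 1 − |0.34 − 0.90| = 1 − 0.56 = 0.44
¬((((¬b ⊙ b) ≡ ¬(b ∨ b)) ≡ a) ≡ (b ⊕ a)) = 1 − 0.44 = 0.56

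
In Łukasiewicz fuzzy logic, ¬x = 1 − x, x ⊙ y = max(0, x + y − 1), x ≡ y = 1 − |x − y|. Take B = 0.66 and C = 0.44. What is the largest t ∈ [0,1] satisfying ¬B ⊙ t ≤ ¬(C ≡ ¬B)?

0.76

¬B = 1 − 0.66 = 0.34
So the left factor is ¬B = 0.34.
C ≡ ¬B = 1 − |0.44 − 0.34| = 1 − 0.10 = 0.90
¬(C ≡ ¬B) = 1 − 0.90 = 0.10
So the right-hand bound is ¬(C ≡ ¬B) = 0.10.
The residuum of the Łukasiewicz t-norm gives the supremum: min(1, 1 − 0.34 + 0.10).
1 − 0.34 + 0.10 = 0.76, so t = min(1, 0.76) = 0.76.
Check: 0.34 ⊙ 0.76 = max(0, 0.10) = 0.10 ≤ 0.10.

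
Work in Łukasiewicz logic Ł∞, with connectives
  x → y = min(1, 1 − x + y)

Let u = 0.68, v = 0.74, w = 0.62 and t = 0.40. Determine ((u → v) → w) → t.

u → v = min(1, 1 − 0.68 + 0.74) = min(1, 1.06) = 1.00
(u → v) → w = min(1, 1 − 1.00 + 0.62) = min(1, 0.62) = 0.62
((u → v) → w) → t = min(1, 1 − 0.62 + 0.40) = min(1, 0.78) = 0.78

0.78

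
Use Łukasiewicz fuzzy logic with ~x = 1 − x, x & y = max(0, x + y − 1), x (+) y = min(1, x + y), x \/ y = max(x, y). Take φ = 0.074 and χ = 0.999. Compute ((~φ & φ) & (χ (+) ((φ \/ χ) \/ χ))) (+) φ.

0.074

~φ = 1 − 0.074 = 0.926
~φ & φ = max(0, 0.926 + 0.074 − 1) = max(0, 0.000) = 0.000
φ \/ χ = max(0.074, 0.999) = 0.999
(φ \/ χ) \/ χ = max(0.999, 0.999) = 0.999
χ (+) ((φ \/ χ) \/ χ) = min(1, 0.999 + 0.999) = min(1, 1.998) = 1.000
(~φ & φ) & (χ (+) ((φ \/ χ) \/ χ)) = max(0, 0.000 + 1.000 − 1) = max(0, 0.000) = 0.000
((~φ & φ) & (χ (+) ((φ \/ χ) \/ χ))) (+) φ = min(1, 0.000 + 0.074) = min(1, 0.074) = 0.074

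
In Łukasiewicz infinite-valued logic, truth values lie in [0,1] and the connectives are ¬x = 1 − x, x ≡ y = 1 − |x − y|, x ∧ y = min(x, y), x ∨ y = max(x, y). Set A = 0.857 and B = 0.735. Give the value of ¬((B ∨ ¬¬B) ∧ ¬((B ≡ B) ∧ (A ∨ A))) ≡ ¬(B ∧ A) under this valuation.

0.408

¬B = 1 − 0.735 = 0.265
¬¬B = 1 − 0.265 = 0.735
B ∨ ¬¬B = max(0.735, 0.735) = 0.735
B ≡ B = 1 − |0.735 − 0.735| = 1 − 0.000 = 1.000
A ∨ A = max(0.857, 0.857) = 0.857
(B ≡ B) ∧ (A ∨ A) = min(1.000, 0.857) = 0.857
¬((B ≡ B) ∧ (A ∨ A)) = 1 − 0.857 = 0.143
(B ∨ ¬¬B) ∧ ¬((B ≡ B) ∧ (A ∨ A)) = min(0.735, 0.143) = 0.143
¬((B ∨ ¬¬B) ∧ ¬((B ≡ B) ∧ (A ∨ A))) = 1 − 0.143 = 0.857
B ∧ A = min(0.735, 0.857) = 0.735
¬(B ∧ A) = 1 − 0.735 = 0.265
¬((B ∨ ¬¬B) ∧ ¬((B ≡ B) ∧ (A ∨ A))) ≡ ¬(B ∧ A) = 1 − |0.857 − 0.265| = 1 − 0.592 = 0.408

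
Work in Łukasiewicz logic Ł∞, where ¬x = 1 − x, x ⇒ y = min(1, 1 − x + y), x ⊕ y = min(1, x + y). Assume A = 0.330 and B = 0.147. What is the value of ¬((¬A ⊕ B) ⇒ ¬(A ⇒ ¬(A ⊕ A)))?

0.817

¬A = 1 − 0.330 = 0.670
¬A ⊕ B = min(1, 0.670 + 0.147) = min(1, 0.817) = 0.817
A ⊕ A = min(1, 0.330 + 0.330) = min(1, 0.660) = 0.660
¬(A ⊕ A) = 1 − 0.660 = 0.340
A ⇒ ¬(A ⊕ A) = min(1, 1 − 0.330 + 0.340) = min(1, 1.010) = 1.000
¬(A ⇒ ¬(A ⊕ A)) = 1 − 1.000 = 0.000
(¬A ⊕ B) ⇒ ¬(A ⇒ ¬(A ⊕ A)) = min(1, 1 − 0.817 + 0.000) = min(1, 0.183) = 0.183
¬((¬A ⊕ B) ⇒ ¬(A ⇒ ¬(A ⊕ A))) = 1 − 0.183 = 0.817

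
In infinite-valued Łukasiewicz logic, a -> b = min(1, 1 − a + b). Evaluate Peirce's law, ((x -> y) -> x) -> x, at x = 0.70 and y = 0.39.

0.70

x -> y = min(1, 1 − 0.70 + 0.39) = min(1, 0.69) = 0.69
(x -> y) -> x = min(1, 1 − 0.69 + 0.70) = min(1, 1.01) = 1.00
((x -> y) -> x) -> x = min(1, 1 − 1.00 + 0.70) = min(1, 0.70) = 0.70
(The value 0.70 < 1 shows this instance is not satisfied; not a Ł∞-tautology in general.)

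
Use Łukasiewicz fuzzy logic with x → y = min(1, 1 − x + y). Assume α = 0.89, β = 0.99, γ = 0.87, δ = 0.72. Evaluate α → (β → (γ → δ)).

γ → δ = min(1, 1 − 0.87 + 0.72) = min(1, 0.85) = 0.85
β → (γ → δ) = min(1, 1 − 0.99 + 0.85) = min(1, 0.86) = 0.86
α → (β → (γ → δ)) = min(1, 1 − 0.89 + 0.86) = min(1, 0.97) = 0.97

0.97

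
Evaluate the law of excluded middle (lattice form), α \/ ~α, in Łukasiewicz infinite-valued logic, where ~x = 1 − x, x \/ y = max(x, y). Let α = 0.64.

~α = 1 − 0.64 = 0.36
α \/ ~α = max(0.64, 0.36) = 0.64
(The value 0.64 < 1 shows this instance is not satisfied; not a Ł∞-tautology — its value is max(a, 1−a).)

0.64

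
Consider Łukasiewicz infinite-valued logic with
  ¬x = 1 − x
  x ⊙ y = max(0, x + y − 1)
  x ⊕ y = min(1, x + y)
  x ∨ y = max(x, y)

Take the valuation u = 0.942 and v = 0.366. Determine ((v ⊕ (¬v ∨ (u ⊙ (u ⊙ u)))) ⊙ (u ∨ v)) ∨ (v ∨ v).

0.942

¬v = 1 − 0.366 = 0.634
u ⊙ u = max(0, 0.942 + 0.942 − 1) = max(0, 0.884) = 0.884
u ⊙ (u ⊙ u) = max(0, 0.942 + 0.884 − 1) = max(0, 0.826) = 0.826
¬v ∨ (u ⊙ (u ⊙ u)) = max(0.634, 0.826) = 0.826
v ⊕ (¬v ∨ (u ⊙ (u ⊙ u))) = min(1, 0.366 + 0.826) = min(1, 1.192) = 1.000
u ∨ v = max(0.942, 0.366) = 0.942
(v ⊕ (¬v ∨ (u ⊙ (u ⊙ u)))) ⊙ (u ∨ v) = max(0, 1.000 + 0.942 − 1) = max(0, 0.942) = 0.942
v ∨ v = max(0.366, 0.366) = 0.366
((v ⊕ (¬v ∨ (u ⊙ (u ⊙ u)))) ⊙ (u ∨ v)) ∨ (v ∨ v) = max(0.942, 0.366) = 0.942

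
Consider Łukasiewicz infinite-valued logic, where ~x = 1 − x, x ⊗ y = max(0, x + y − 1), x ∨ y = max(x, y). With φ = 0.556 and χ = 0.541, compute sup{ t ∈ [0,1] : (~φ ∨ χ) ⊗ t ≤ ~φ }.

0.903

~φ = 1 − 0.556 = 0.444
~φ ∨ χ = max(0.444, 0.541) = 0.541
So the left factor is ~φ ∨ χ = 0.541.
So the right-hand bound is ~φ = 0.444.
The residuum of the Łukasiewicz t-norm gives the supremum: min(1, 1 − 0.541 + 0.444).
1 − 0.541 + 0.444 = 0.903, so t = min(1, 0.903) = 0.903.
Check: 0.541 ⊗ 0.903 = max(0, 0.444) = 0.444 ≤ 0.444.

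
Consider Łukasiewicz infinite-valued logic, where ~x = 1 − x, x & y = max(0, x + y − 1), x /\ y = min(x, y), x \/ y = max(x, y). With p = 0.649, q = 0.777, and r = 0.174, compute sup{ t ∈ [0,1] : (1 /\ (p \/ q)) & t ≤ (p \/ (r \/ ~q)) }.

0.872

p \/ q = max(0.649, 0.777) = 0.777
1 /\ (p \/ q) = min(1.000, 0.777) = 0.777
So the left factor is 1 /\ (p \/ q) = 0.777.
~q = 1 − 0.777 = 0.223
r \/ ~q = max(0.174, 0.223) = 0.223
p \/ (r \/ ~q) = max(0.649, 0.223) = 0.649
So the right-hand bound is p \/ (r \/ ~q) = 0.649.
The residuum of the Łukasiewicz t-norm gives the supremum: min(1, 1 − 0.777 + 0.649).
1 − 0.777 + 0.649 = 0.872, so t = min(1, 0.872) = 0.872.
Check: 0.777 & 0.872 = max(0, 0.649) = 0.649 ≤ 0.649.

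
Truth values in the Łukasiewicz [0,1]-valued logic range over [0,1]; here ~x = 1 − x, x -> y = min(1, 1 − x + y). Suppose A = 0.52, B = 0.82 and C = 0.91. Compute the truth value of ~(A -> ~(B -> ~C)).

0.00

~C = 1 − 0.91 = 0.09
B -> ~C = min(1, 1 − 0.82 + 0.09) = min(1, 0.27) = 0.27
~(B -> ~C) = 1 − 0.27 = 0.73
A -> ~(B -> ~C) = min(1, 1 − 0.52 + 0.73) = min(1, 1.21) = 1.00
~(A -> ~(B -> ~C)) = 1 − 1.00 = 0.00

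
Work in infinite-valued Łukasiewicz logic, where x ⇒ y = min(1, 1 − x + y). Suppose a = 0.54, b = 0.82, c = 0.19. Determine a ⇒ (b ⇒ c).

0.83

b ⇒ c = min(1, 1 − 0.82 + 0.19) = min(1, 0.37) = 0.37
a ⇒ (b ⇒ c) = min(1, 1 − 0.54 + 0.37) = min(1, 0.83) = 0.83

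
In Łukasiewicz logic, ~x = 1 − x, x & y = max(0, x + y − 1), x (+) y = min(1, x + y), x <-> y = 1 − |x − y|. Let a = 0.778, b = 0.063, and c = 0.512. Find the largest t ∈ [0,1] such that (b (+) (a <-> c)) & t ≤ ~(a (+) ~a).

0.203

a <-> c = 1 − |0.778 − 0.512| = 1 − 0.266 = 0.734
b (+) (a <-> c) = min(1, 0.063 + 0.734) = min(1, 0.797) = 0.797
So the left factor is b (+) (a <-> c) = 0.797.
~a = 1 − 0.778 = 0.222
a (+) ~a = min(1, 0.778 + 0.222) = min(1, 1.000) = 1.000
~(a (+) ~a) = 1 − 1.000 = 0.000
So the right-hand bound is ~(a (+) ~a) = 0.000.
The residuum of the Łukasiewicz t-norm gives the supremum: min(1, 1 − 0.797 + 0.000).
1 − 0.797 + 0.000 = 0.203, so t = min(1, 0.203) = 0.203.
Check: 0.797 & 0.203 = max(0, 0.000) = 0.000 ≤ 0.000.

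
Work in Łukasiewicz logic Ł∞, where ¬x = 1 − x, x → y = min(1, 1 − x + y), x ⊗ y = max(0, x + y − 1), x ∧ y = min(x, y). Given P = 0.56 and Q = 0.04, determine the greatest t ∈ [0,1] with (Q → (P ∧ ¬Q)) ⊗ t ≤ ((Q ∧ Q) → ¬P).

1.00

¬Q = 1 − 0.04 = 0.96
P ∧ ¬Q = min(0.56, 0.96) = 0.56
Q → (P ∧ ¬Q) = min(1, 1 − 0.04 + 0.56) = min(1, 1.52) = 1.00
So the left factor is Q → (P ∧ ¬Q) = 1.00.
Q ∧ Q = min(0.04, 0.04) = 0.04
¬P = 1 − 0.56 = 0.44
(Q ∧ Q) → ¬P = min(1, 1 − 0.04 + 0.44) = min(1, 1.40) = 1.00
So the right-hand bound is (Q ∧ Q) → ¬P = 1.00.
The residuum of the Łukasiewicz t-norm gives the supremum: min(1, 1 − 1.00 + 1.00).
1 − 1.00 + 1.00 = 1.00, so t = min(1, 1.00) = 1.00.
Check: 1.00 ⊗ 1.00 = max(0, 1.00) = 1.00 ≤ 1.00.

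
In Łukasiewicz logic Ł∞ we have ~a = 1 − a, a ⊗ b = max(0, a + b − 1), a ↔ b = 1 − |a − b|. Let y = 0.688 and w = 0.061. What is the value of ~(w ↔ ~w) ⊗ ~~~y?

0.190

~w = 1 − 0.061 = 0.939
w ↔ ~w = 1 − |0.061 − 0.939| = 1 − 0.878 = 0.122
~(w ↔ ~w) = 1 − 0.122 = 0.878
~y = 1 − 0.688 = 0.312
~~y = 1 − 0.312 = 0.688
~~~y = 1 − 0.688 = 0.312
~(w ↔ ~w) ⊗ ~~~y = max(0, 0.878 + 0.312 − 1) = max(0, 0.190) = 0.190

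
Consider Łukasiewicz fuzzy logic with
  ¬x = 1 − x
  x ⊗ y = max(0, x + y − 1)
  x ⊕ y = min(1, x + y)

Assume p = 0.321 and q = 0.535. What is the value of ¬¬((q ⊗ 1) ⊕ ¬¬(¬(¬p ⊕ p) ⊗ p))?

0.535

q ⊗ 1 = max(0, 0.535 + 1.000 − 1) = max(0, 0.535) = 0.535
¬p = 1 − 0.321 = 0.679
¬p ⊕ p = min(1, 0.679 + 0.321) = min(1, 1.000) = 1.000
¬(¬p ⊕ p) = 1 − 1.000 = 0.000
¬(¬p ⊕ p) ⊗ p = max(0, 0.000 + 0.321 − 1) = max(0, -0.679) = 0.000
¬(¬(¬p ⊕ p) ⊗ p) = 1 − 0.000 = 1.000
¬¬(¬(¬p ⊕ p) ⊗ p) = 1 − 1.000 = 0.000
(q ⊗ 1) ⊕ ¬¬(¬(¬p ⊕ p) ⊗ p) = min(1, 0.535 + 0.000) = min(1, 0.535) = 0.535
¬((q ⊗ 1) ⊕ ¬¬(¬(¬p ⊕ p) ⊗ p)) = 1 − 0.535 = 0.465
¬¬((q ⊗ 1) ⊕ ¬¬(¬(¬p ⊕ p) ⊗ p)) = 1 − 0.465 = 0.535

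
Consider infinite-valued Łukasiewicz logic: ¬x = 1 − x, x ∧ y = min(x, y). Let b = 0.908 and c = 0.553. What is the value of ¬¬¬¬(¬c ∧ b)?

0.447

¬c = 1 − 0.553 = 0.447
¬c ∧ b = min(0.447, 0.908) = 0.447
¬(¬c ∧ b) = 1 − 0.447 = 0.553
¬¬(¬c ∧ b) = 1 − 0.553 = 0.447
¬¬¬(¬c ∧ b) = 1 − 0.447 = 0.553
¬¬¬¬(¬c ∧ b) = 1 − 0.553 = 0.447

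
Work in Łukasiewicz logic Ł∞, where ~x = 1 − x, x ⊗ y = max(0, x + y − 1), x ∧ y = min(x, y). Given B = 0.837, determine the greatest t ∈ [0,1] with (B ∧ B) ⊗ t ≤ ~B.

0.326

B ∧ B = min(0.837, 0.837) = 0.837
So the left factor is B ∧ B = 0.837.
~B = 1 − 0.837 = 0.163
So the right-hand bound is ~B = 0.163.
The residuum of the Łukasiewicz t-norm gives the supremum: min(1, 1 − 0.837 + 0.163).
1 − 0.837 + 0.163 = 0.326, so t = min(1, 0.326) = 0.326.
Check: 0.837 ⊗ 0.326 = max(0, 0.163) = 0.163 ≤ 0.163.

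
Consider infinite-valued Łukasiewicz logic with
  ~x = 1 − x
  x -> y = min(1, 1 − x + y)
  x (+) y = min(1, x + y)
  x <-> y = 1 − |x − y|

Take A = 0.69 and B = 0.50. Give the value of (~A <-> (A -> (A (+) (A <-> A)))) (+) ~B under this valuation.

0.81

~A = 1 − 0.69 = 0.31
A <-> A = 1 − |0.69 − 0.69| = 1 − 0.00 = 1.00
A (+) (A <-> A) = min(1, 0.69 + 1.00) = min(1, 1.69) = 1.00
A -> (A (+) (A <-> A)) = min(1, 1 − 0.69 + 1.00) = min(1, 1.31) = 1.00
~A <-> (A -> (A (+) (A <-> A))) = 1 − |0.31 − 1.00| = 1 − 0.69 = 0.31
~B = 1 − 0.50 = 0.50
(~A <-> (A -> (A (+) (A <-> A)))) (+) ~B = min(1, 0.31 + 0.50) = min(1, 0.81) = 0.81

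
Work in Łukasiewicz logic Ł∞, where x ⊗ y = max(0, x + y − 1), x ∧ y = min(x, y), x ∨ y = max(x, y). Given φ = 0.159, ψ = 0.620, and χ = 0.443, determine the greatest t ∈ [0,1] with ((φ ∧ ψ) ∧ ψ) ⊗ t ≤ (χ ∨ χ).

φ ∧ ψ = min(0.159, 0.620) = 0.159
(φ ∧ ψ) ∧ ψ = min(0.159, 0.620) = 0.159
So the left factor is (φ ∧ ψ) ∧ ψ = 0.159.
χ ∨ χ = max(0.443, 0.443) = 0.443
So the right-hand bound is χ ∨ χ = 0.443.
The residuum of the Łukasiewicz t-norm gives the supremum: min(1, 1 − 0.159 + 0.443).
1 − 0.159 + 0.443 = 1.284, so t = min(1, 1.284) = 1.000.
Check: 0.159 ⊗ 1.000 = max(0, 0.159) = 0.159 ≤ 0.443.

1.000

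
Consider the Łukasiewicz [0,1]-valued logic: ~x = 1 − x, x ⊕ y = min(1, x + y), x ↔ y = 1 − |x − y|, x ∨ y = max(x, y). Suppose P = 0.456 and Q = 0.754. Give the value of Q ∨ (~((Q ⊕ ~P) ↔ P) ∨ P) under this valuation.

~P = 1 − 0.456 = 0.544
Q ⊕ ~P = min(1, 0.754 + 0.544) = min(1, 1.298) = 1.000
(Q ⊕ ~P) ↔ P = 1 − |1.000 − 0.456| = 1 − 0.544 = 0.456
~((Q ⊕ ~P) ↔ P) = 1 − 0.456 = 0.544
~((Q ⊕ ~P) ↔ P) ∨ P = max(0.544, 0.456) = 0.544
Q ∨ (~((Q ⊕ ~P) ↔ P) ∨ P) = max(0.754, 0.544) = 0.754

0.754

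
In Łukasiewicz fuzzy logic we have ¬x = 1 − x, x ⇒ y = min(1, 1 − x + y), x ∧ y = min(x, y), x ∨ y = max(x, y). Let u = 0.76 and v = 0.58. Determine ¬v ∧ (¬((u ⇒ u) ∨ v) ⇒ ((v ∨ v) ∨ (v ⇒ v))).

¬v = 1 − 0.58 = 0.42
u ⇒ u = min(1, 1 − 0.76 + 0.76) = min(1, 1.00) = 1.00
(u ⇒ u) ∨ v = max(1.00, 0.58) = 1.00
¬((u ⇒ u) ∨ v) = 1 − 1.00 = 0.00
v ∨ v = max(0.58, 0.58) = 0.58
v ⇒ v = min(1, 1 − 0.58 + 0.58) = min(1, 1.00) = 1.00
(v ∨ v) ∨ (v ⇒ v) = max(0.58, 1.00) = 1.00
¬((u ⇒ u) ∨ v) ⇒ ((v ∨ v) ∨ (v ⇒ v)) = min(1, 1 − 0.00 + 1.00) = min(1, 2.00) = 1.00
¬v ∧ (¬((u ⇒ u) ∨ v) ⇒ ((v ∨ v) ∨ (v ⇒ v))) = min(0.42, 1.00) = 0.42

0.42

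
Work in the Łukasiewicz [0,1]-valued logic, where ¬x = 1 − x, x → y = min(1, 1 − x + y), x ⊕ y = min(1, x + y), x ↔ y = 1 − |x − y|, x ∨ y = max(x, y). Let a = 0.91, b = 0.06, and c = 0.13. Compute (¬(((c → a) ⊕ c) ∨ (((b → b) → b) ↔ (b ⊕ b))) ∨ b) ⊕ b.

0.12

c → a = min(1, 1 − 0.13 + 0.91) = min(1, 1.78) = 1.00
(c → a) ⊕ c = min(1, 1.00 + 0.13) = min(1, 1.13) = 1.00
b → b = min(1, 1 − 0.06 + 0.06) = min(1, 1.00) = 1.00
(b → b) → b = min(1, 1 − 1.00 + 0.06) = min(1, 0.06) = 0.06
b ⊕ b = min(1, 0.06 + 0.06) = min(1, 0.12) = 0.12
((b → b) → b) ↔ (b ⊕ b) = 1 − |0.06 − 0.12| = 1 − 0.06 = 0.94
((c → a) ⊕ c) ∨ (((b → b) → b) ↔ (b ⊕ b)) = max(1.00, 0.94) = 1.00
¬(((c → a) ⊕ c) ∨ (((b → b) → b) ↔ (b ⊕ b))) = 1 − 1.00 = 0.00
¬(((c → a) ⊕ c) ∨ (((b → b) → b) ↔ (b ⊕ b))) ∨ b = max(0.00, 0.06) = 0.06
(¬(((c → a) ⊕ c) ∨ (((b → b) → b) ↔ (b ⊕ b))) ∨ b) ⊕ b = min(1, 0.06 + 0.06) = min(1, 0.12) = 0.12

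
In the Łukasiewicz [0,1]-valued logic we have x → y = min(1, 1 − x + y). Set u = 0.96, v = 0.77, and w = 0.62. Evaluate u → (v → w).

v → w = min(1, 1 − 0.77 + 0.62) = min(1, 0.85) = 0.85
u → (v → w) = min(1, 1 − 0.96 + 0.85) = min(1, 0.89) = 0.89

0.89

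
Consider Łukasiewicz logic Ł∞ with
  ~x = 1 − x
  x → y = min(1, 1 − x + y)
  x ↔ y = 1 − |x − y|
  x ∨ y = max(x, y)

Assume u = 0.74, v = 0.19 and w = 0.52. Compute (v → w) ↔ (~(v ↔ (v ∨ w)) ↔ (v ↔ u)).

0.88

v → w = min(1, 1 − 0.19 + 0.52) = min(1, 1.33) = 1.00
v ∨ w = max(0.19, 0.52) = 0.52
v ↔ (v ∨ w) = 1 − |0.19 − 0.52| = 1 − 0.33 = 0.67
~(v ↔ (v ∨ w)) = 1 − 0.67 = 0.33
v ↔ u = 1 − |0.19 − 0.74| = 1 − 0.55 = 0.45
~(v ↔ (v ∨ w)) ↔ (v ↔ u) = 1 − |0.33 − 0.45| = 1 − 0.12 = 0.88
(v → w) ↔ (~(v ↔ (v ∨ w)) ↔ (v ↔ u)) = 1 − |1.00 − 0.88| = 1 − 0.12 = 0.88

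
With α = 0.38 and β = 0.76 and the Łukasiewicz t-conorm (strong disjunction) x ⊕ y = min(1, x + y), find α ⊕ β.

α ⊕ β = min(1, 0.38 + 0.76) = min(1, 1.14) = 1.00
For comparison, the Gödel t-conorm max(x, y) would give 0.76.

1.00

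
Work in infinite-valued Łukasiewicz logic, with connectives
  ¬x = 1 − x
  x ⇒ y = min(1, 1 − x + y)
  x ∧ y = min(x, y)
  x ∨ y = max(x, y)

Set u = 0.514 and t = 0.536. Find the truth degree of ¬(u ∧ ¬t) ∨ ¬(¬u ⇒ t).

0.536

¬t = 1 − 0.536 = 0.464
u ∧ ¬t = min(0.514, 0.464) = 0.464
¬(u ∧ ¬t) = 1 − 0.464 = 0.536
¬u = 1 − 0.514 = 0.486
¬u ⇒ t = min(1, 1 − 0.486 + 0.536) = min(1, 1.050) = 1.000
¬(¬u ⇒ t) = 1 − 1.000 = 0.000
¬(u ∧ ¬t) ∨ ¬(¬u ⇒ t) = max(0.536, 0.000) = 0.536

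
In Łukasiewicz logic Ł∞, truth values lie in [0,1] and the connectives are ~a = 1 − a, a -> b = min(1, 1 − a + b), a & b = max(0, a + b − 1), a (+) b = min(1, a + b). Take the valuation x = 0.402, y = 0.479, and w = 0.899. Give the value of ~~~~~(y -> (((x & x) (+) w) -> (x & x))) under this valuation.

x & x = max(0, 0.402 + 0.402 − 1) = max(0, -0.196) = 0.000
(x & x) (+) w = min(1, 0.000 + 0.899) = min(1, 0.899) = 0.899
((x & x) (+) w) -> (x & x) = min(1, 1 − 0.899 + 0.000) = min(1, 0.101) = 0.101
y -> (((x & x) (+) w) -> (x & x)) = min(1, 1 − 0.479 + 0.101) = min(1, 0.622) = 0.622
~(y -> (((x & x) (+) w) -> (x & x))) = 1 − 0.622 = 0.378
~~(y -> (((x & x) (+) w) -> (x & x))) = 1 − 0.378 = 0.622
~~~(y -> (((x & x) (+) w) -> (x & x))) = 1 − 0.622 = 0.378
~~~~(y -> (((x & x) (+) w) -> (x & x))) = 1 − 0.378 = 0.622
~~~~~(y -> (((x & x) (+) w) -> (x & x))) = 1 − 0.622 = 0.378

0.378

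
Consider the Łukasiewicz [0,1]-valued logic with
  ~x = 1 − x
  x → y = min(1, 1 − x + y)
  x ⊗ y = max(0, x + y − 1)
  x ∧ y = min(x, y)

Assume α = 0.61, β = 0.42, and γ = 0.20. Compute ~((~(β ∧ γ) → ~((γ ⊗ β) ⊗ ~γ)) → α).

β ∧ γ = min(0.42, 0.20) = 0.20
~(β ∧ γ) = 1 − 0.20 = 0.80
γ ⊗ β = max(0, 0.20 + 0.42 − 1) = max(0, -0.38) = 0.00
~γ = 1 − 0.20 = 0.80
(γ ⊗ β) ⊗ ~γ = max(0, 0.00 + 0.80 − 1) = max(0, -0.20) = 0.00
~((γ ⊗ β) ⊗ ~γ) = 1 − 0.00 = 1.00
~(β ∧ γ) → ~((γ ⊗ β) ⊗ ~γ) = min(1, 1 − 0.80 + 1.00) = min(1, 1.20) = 1.00
(~(β ∧ γ) → ~((γ ⊗ β) ⊗ ~γ)) → α = min(1, 1 − 1.00 + 0.61) = min(1, 0.61) = 0.61
~((~(β ∧ γ) → ~((γ ⊗ β) ⊗ ~γ)) → α) = 1 − 0.61 = 0.39

0.39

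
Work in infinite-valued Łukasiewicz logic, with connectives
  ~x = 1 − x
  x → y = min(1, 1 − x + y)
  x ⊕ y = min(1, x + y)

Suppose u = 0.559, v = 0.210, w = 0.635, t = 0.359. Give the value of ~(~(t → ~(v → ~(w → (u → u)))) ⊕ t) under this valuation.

u → u = min(1, 1 − 0.559 + 0.559) = min(1, 1.000) = 1.000
w → (u → u) = min(1, 1 − 0.635 + 1.000) = min(1, 1.365) = 1.000
~(w → (u → u)) = 1 − 1.000 = 0.000
v → ~(w → (u → u)) = min(1, 1 − 0.210 + 0.000) = min(1, 0.790) = 0.790
~(v → ~(w → (u → u))) = 1 − 0.790 = 0.210
t → ~(v → ~(w → (u → u))) = min(1, 1 − 0.359 + 0.210) = min(1, 0.851) = 0.851
~(t → ~(v → ~(w → (u → u)))) = 1 − 0.851 = 0.149
~(t → ~(v → ~(w → (u → u)))) ⊕ t = min(1, 0.149 + 0.359) = min(1, 0.508) = 0.508
~(~(t → ~(v → ~(w → (u → u)))) ⊕ t) = 1 − 0.508 = 0.492

0.492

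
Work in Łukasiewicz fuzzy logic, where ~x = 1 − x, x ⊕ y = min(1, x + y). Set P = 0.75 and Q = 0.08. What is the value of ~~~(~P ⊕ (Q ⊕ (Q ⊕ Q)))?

0.51

~P = 1 − 0.75 = 0.25
Q ⊕ Q = min(1, 0.08 + 0.08) = min(1, 0.16) = 0.16
Q ⊕ (Q ⊕ Q) = min(1, 0.08 + 0.16) = min(1, 0.24) = 0.24
~P ⊕ (Q ⊕ (Q ⊕ Q)) = min(1, 0.25 + 0.24) = min(1, 0.49) = 0.49
~(~P ⊕ (Q ⊕ (Q ⊕ Q))) = 1 − 0.49 = 0.51
~~(~P ⊕ (Q ⊕ (Q ⊕ Q))) = 1 − 0.51 = 0.49
~~~(~P ⊕ (Q ⊕ (Q ⊕ Q))) = 1 − 0.49 = 0.51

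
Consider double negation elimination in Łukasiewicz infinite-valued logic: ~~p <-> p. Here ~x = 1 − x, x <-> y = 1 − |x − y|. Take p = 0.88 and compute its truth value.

1.00

~p = 1 − 0.88 = 0.12
~~p = 1 − 0.12 = 0.88
~~p <-> p = 1 − |0.88 − 0.88| = 1 − 0.00 = 1.00
(As expected: always 1 in Ł∞ since negation is involutive.)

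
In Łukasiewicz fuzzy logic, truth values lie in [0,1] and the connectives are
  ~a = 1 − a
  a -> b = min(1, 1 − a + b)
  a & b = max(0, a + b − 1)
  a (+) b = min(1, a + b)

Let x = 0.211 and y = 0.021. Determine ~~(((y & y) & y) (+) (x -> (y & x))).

y & y = max(0, 0.021 + 0.021 − 1) = max(0, -0.958) = 0.000
(y & y) & y = max(0, 0.000 + 0.021 − 1) = max(0, -0.979) = 0.000
y & x = max(0, 0.021 + 0.211 − 1) = max(0, -0.768) = 0.000
x -> (y & x) = min(1, 1 − 0.211 + 0.000) = min(1, 0.789) = 0.789
((y & y) & y) (+) (x -> (y & x)) = min(1, 0.000 + 0.789) = min(1, 0.789) = 0.789
~(((y & y) & y) (+) (x -> (y & x))) = 1 − 0.789 = 0.211
~~(((y & y) & y) (+) (x -> (y & x))) = 1 − 0.211 = 0.789

0.789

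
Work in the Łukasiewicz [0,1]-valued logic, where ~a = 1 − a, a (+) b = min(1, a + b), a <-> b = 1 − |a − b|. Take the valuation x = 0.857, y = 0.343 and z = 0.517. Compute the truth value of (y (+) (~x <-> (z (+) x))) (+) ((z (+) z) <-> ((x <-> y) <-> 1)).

0.972

~x = 1 − 0.857 = 0.143
z (+) x = min(1, 0.517 + 0.857) = min(1, 1.374) = 1.000
~x <-> (z (+) x) = 1 − |0.143 − 1.000| = 1 − 0.857 = 0.143
y (+) (~x <-> (z (+) x)) = min(1, 0.343 + 0.143) = min(1, 0.486) = 0.486
z (+) z = min(1, 0.517 + 0.517) = min(1, 1.034) = 1.000
x <-> y = 1 − |0.857 − 0.343| = 1 − 0.514 = 0.486
(x <-> y) <-> 1 = 1 − |0.486 − 1.000| = 1 − 0.514 = 0.486
(z (+) z) <-> ((x <-> y) <-> 1) = 1 − |1.000 − 0.486| = 1 − 0.514 = 0.486
(y (+) (~x <-> (z (+) x))) (+) ((z (+) z) <-> ((x <-> y) <-> 1)) = min(1, 0.486 + 0.486) = min(1, 0.972) = 0.972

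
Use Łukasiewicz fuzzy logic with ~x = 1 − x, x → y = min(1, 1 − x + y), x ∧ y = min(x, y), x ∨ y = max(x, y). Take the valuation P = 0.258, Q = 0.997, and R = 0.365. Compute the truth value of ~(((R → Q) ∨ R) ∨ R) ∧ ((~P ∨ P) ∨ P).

0.000

R → Q = min(1, 1 − 0.365 + 0.997) = min(1, 1.632) = 1.000
(R → Q) ∨ R = max(1.000, 0.365) = 1.000
((R → Q) ∨ R) ∨ R = max(1.000, 0.365) = 1.000
~(((R → Q) ∨ R) ∨ R) = 1 − 1.000 = 0.000
~P = 1 − 0.258 = 0.742
~P ∨ P = max(0.742, 0.258) = 0.742
(~P ∨ P) ∨ P = max(0.742, 0.258) = 0.742
~(((R → Q) ∨ R) ∨ R) ∧ ((~P ∨ P) ∨ P) = min(0.000, 0.742) = 0.000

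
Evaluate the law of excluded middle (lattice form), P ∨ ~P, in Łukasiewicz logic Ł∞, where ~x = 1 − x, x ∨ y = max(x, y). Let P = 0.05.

0.95

~P = 1 − 0.05 = 0.95
P ∨ ~P = max(0.05, 0.95) = 0.95
(The value 0.95 < 1 shows this instance is not satisfied; not a Ł∞-tautology — its value is max(a, 1−a).)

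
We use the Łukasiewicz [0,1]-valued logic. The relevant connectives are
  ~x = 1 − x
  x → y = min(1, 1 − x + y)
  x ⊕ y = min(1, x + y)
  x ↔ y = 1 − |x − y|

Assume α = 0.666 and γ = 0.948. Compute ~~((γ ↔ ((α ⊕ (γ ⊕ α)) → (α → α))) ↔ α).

0.718

γ ⊕ α = min(1, 0.948 + 0.666) = min(1, 1.614) = 1.000
α ⊕ (γ ⊕ α) = min(1, 0.666 + 1.000) = min(1, 1.666) = 1.000
α → α = min(1, 1 − 0.666 + 0.666) = min(1, 1.000) = 1.000
(α ⊕ (γ ⊕ α)) → (α → α) = min(1, 1 − 1.000 + 1.000) = min(1, 1.000) = 1.000
γ ↔ ((α ⊕ (γ ⊕ α)) → (α → α)) = 1 − |0.948 − 1.000| = 1 − 0.052 = 0.948
(γ ↔ ((α ⊕ (γ ⊕ α)) → (α → α))) ↔ α = 1 − |0.948 − 0.666| = 1 − 0.282 = 0.718
~((γ ↔ ((α ⊕ (γ ⊕ α)) → (α → α))) ↔ α) = 1 − 0.718 = 0.282
~~((γ ↔ ((α ⊕ (γ ⊕ α)) → (α → α))) ↔ α) = 1 − 0.282 = 0.718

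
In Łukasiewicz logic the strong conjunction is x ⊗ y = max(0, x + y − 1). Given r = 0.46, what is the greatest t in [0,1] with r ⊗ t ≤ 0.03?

0.57

The residuum of the Łukasiewicz t-norm gives the supremum: min(1, 1 − 0.46 + 0.03).
1 − 0.46 + 0.03 = 0.57, so t = min(1, 0.57) = 0.57.
Check: 0.46 ⊗ 0.57 = max(0, 0.03) = 0.03 ≤ 0.03.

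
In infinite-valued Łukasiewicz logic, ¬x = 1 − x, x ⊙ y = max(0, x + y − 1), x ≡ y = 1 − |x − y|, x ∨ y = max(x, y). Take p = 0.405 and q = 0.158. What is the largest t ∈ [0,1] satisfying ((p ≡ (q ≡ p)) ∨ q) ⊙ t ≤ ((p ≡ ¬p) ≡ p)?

q ≡ p = 1 − |0.158 − 0.405| = 1 − 0.247 = 0.753
p ≡ (q ≡ p) = 1 − |0.405 − 0.753| = 1 − 0.348 = 0.652
(p ≡ (q ≡ p)) ∨ q = max(0.652, 0.158) = 0.652
So the left factor is (p ≡ (q ≡ p)) ∨ q = 0.652.
¬p = 1 − 0.405 = 0.595
p ≡ ¬p = 1 − |0.405 − 0.595| = 1 − 0.190 = 0.810
(p ≡ ¬p) ≡ p = 1 − |0.810 − 0.405| = 1 − 0.405 = 0.595
So the right-hand bound is (p ≡ ¬p) ≡ p = 0.595.
The residuum of the Łukasiewicz t-norm gives the supremum: min(1, 1 − 0.652 + 0.595).
1 − 0.652 + 0.595 = 0.943, so t = min(1, 0.943) = 0.943.
Check: 0.652 ⊙ 0.943 = max(0, 0.595) = 0.595 ≤ 0.595.

0.943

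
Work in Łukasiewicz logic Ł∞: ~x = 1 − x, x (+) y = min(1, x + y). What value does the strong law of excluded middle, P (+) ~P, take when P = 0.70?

1.00

~P = 1 − 0.70 = 0.30
P (+) ~P = min(1, 0.70 + 0.30) = min(1, 1.00) = 1.00
(As expected: always 1 in Ł∞ since a ⊕ (1−a) = 1.)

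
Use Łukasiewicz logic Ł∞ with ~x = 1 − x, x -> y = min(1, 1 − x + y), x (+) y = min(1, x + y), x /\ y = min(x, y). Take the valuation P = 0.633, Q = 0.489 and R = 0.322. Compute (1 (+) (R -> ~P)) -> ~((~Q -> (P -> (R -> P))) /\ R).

0.678

~P = 1 − 0.633 = 0.367
R -> ~P = min(1, 1 − 0.322 + 0.367) = min(1, 1.045) = 1.000
1 (+) (R -> ~P) = min(1, 1.000 + 1.000) = min(1, 2.000) = 1.000
~Q = 1 − 0.489 = 0.511
R -> P = min(1, 1 − 0.322 + 0.633) = min(1, 1.311) = 1.000
P -> (R -> P) = min(1, 1 − 0.633 + 1.000) = min(1, 1.367) = 1.000
~Q -> (P -> (R -> P)) = min(1, 1 − 0.511 + 1.000) = min(1, 1.489) = 1.000
(~Q -> (P -> (R -> P))) /\ R = min(1.000, 0.322) = 0.322
~((~Q -> (P -> (R -> P))) /\ R) = 1 − 0.322 = 0.678
(1 (+) (R -> ~P)) -> ~((~Q -> (P -> (R -> P))) /\ R) = min(1, 1 − 1.000 + 0.678) = min(1, 0.678) = 0.678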